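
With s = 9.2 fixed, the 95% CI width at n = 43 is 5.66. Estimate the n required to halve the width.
n ≈ 172

CI width ∝ 1/√n
To reduce width by factor 2, need √n to grow by 2 → need 2² = 4 times as many samples.

Current: n = 43, width = 5.66
New: n = 172, width ≈ 2.77

Width reduced by factor of 5.66/2.77 = 2.04.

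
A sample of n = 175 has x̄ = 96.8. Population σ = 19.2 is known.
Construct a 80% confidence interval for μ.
(94.94, 98.66)

z-interval (σ known):
z* = 1.282 for 80% confidence

Margin of error = z* · σ/√n = 1.282 · 19.2/√175 = 1.86

CI: (96.8 - 1.86, 96.8 + 1.86) = (94.94, 98.66)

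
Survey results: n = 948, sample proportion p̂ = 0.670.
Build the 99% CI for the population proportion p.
(0.631, 0.709)

Proportion CI:
SE = √(p̂(1-p̂)/n) = √(0.670 · 0.330 / 948) = 0.01527

z* = 2.576
Margin = z* · SE = 2.576 · 0.01527 = 0.0393

CI: 0.670 ± 0.0393 = (0.631, 0.709)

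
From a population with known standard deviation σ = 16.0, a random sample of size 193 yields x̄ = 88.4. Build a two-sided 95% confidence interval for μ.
(86.14, 90.66)

z-interval (σ known):
z* = 1.960 for 95% confidence

Margin of error = z* · σ/√n = 1.960 · 16.0/√193 = 2.26

CI: (88.4 - 2.26, 88.4 + 2.26) = (86.14, 90.66)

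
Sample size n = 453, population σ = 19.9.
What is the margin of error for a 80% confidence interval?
Margin of error = 1.20

Margin of error = z* · σ/√n
= 1.282 · 19.9/√453
= 1.282 · 19.9/21.2838
= 1.20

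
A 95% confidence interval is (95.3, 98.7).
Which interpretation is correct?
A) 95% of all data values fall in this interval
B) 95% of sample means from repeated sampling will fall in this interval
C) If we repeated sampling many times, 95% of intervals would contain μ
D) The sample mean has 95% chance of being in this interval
C

A) Wrong — a CI is about the parameter μ, not individual data values.
B) Wrong — coverage applies to intervals containing μ, not to future x̄ values.
C) Correct — this is the frequentist long-run coverage interpretation.
D) Wrong — x̄ is observed and sits in the interval by construction.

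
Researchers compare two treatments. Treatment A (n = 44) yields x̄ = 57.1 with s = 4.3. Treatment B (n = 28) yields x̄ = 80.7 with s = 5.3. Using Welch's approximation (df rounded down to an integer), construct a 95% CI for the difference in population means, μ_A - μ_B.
(-26.00, -21.20)

Difference: x̄₁ - x̄₂ = -23.60
SE = √(s₁²/n₁ + s₂²/n₂) = √(4.3²/44 + 5.3²/28) = 1.1931
df = 48.96 → 48 (Welch–Satterthwaite, rounded down)
t* = 2.011

CI: -23.60 ± 2.011 · 1.1931 = -23.60 ± 2.40 = (-26.00, -21.20)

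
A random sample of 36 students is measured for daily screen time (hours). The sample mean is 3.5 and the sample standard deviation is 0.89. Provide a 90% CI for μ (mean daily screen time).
(3.25, 3.75)

t-interval (σ unknown):
df = n - 1 = 35
t* = 1.690 for 90% confidence

Margin of error = t* · s/√n = 1.690 · 0.89/√36 = 0.25

CI: (3.25, 3.75)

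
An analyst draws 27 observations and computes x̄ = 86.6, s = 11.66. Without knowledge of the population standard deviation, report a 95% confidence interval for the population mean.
(81.99, 91.21)

t-interval (σ unknown):
df = n - 1 = 26
t* = 2.056 for 95% confidence

Margin of error = t* · s/√n = 2.056 · 11.66/√27 = 4.61

CI: (81.99, 91.21)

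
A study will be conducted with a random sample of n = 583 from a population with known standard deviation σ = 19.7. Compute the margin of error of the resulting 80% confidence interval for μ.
Margin of error = 1.05

Margin of error = z* · σ/√n
= 1.282 · 19.7/√583
= 1.282 · 19.7/24.1454
= 1.05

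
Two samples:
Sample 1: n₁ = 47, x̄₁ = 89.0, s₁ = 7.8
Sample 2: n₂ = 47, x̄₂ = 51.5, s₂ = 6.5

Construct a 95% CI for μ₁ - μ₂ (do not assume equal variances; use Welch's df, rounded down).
(34.56, 40.44)

Difference: x̄₁ - x̄₂ = 37.50
SE = √(s₁²/n₁ + s₂²/n₂) = √(7.8²/47 + 6.5²/47) = 1.4810
df = 89.10 → 89 (Welch–Satterthwaite, rounded down)
t* = 1.987

CI: 37.50 ± 1.987 · 1.4810 = 37.50 ± 2.94 = (34.56, 40.44)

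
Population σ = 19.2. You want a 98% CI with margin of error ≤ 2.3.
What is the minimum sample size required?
n ≥ 378

For margin E ≤ 2.3:
n ≥ (z* · σ / E)²
n ≥ (2.326 · 19.2 / 2.3)²
n ≥ 377.02

Minimum n = 378 (rounding up)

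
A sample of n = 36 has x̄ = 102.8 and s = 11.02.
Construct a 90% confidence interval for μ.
(99.70, 105.90)

t-interval (σ unknown):
df = n - 1 = 35
t* = 1.690 for 90% confidence

Margin of error = t* · s/√n = 1.690 · 11.02/√36 = 3.10

CI: (99.70, 105.90)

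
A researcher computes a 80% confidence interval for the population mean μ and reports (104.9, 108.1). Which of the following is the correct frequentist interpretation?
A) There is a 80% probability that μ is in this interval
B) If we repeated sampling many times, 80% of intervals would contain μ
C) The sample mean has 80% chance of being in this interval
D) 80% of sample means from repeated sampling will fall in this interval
B

A) Wrong — μ is fixed; the randomness lives in the interval, not in μ.
B) Correct — this is the frequentist long-run coverage interpretation.
C) Wrong — x̄ is observed and sits in the interval by construction.
D) Wrong — coverage applies to intervals containing μ, not to future x̄ values.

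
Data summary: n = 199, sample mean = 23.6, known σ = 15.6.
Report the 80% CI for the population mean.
(22.18, 25.02)

z-interval (σ known):
z* = 1.282 for 80% confidence

Margin of error = z* · σ/√n = 1.282 · 15.6/√199 = 1.42

CI: (23.6 - 1.42, 23.6 + 1.42) = (22.18, 25.02)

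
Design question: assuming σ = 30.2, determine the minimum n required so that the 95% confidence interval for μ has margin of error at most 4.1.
n ≥ 209

For margin E ≤ 4.1:
n ≥ (z* · σ / E)²
n ≥ (1.960 · 30.2 / 4.1)²
n ≥ 208.43

Minimum n = 209 (rounding up)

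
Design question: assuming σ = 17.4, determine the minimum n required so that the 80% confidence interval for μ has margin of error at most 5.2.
n ≥ 19

For margin E ≤ 5.2:
n ≥ (z* · σ / E)²
n ≥ (1.282 · 17.4 / 5.2)²
n ≥ 18.40

Minimum n = 19 (rounding up)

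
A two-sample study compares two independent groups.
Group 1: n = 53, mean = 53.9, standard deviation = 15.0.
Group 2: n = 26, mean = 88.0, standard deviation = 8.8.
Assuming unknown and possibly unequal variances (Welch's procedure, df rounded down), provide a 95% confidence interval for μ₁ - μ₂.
(-39.46, -28.74)

Difference: x̄₁ - x̄₂ = -34.10
SE = √(s₁²/n₁ + s₂²/n₂) = √(15.0²/53 + 8.8²/26) = 2.6877
df = 74.39 → 74 (Welch–Satterthwaite, rounded down)
t* = 1.993

CI: -34.10 ± 1.993 · 2.6877 = -34.10 ± 5.36 = (-39.46, -28.74)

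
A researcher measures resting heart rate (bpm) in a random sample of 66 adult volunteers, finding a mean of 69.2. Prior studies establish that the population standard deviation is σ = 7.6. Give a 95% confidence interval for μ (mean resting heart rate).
(67.37, 71.03)

z-interval (σ known):
z* = 1.960 for 95% confidence

Margin of error = z* · σ/√n = 1.960 · 7.6/√66 = 1.83

CI: (69.2 - 1.83, 69.2 + 1.83) = (67.37, 71.03)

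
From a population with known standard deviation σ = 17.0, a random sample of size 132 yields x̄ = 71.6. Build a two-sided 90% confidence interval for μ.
(69.17, 74.03)

z-interval (σ known):
z* = 1.645 for 90% confidence

Margin of error = z* · σ/√n = 1.645 · 17.0/√132 = 2.43

CI: (71.6 - 2.43, 71.6 + 2.43) = (69.17, 74.03)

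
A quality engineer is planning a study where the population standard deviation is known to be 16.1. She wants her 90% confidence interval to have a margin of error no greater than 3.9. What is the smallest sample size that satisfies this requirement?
n ≥ 47

For margin E ≤ 3.9:
n ≥ (z* · σ / E)²
n ≥ (1.645 · 16.1 / 3.9)²
n ≥ 46.12

Minimum n = 47 (rounding up)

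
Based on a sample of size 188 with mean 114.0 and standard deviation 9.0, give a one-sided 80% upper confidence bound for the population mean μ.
μ ≤ 114.55

Upper bound (one-sided):
t* = 0.844 (one-sided for 80%)
Upper bound = x̄ + t* · s/√n = 114.0 + 0.844 · 9.0/√188 = 114.55

We are 80% confident that μ ≤ 114.55.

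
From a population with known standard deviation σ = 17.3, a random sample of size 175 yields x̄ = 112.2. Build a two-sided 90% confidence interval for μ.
(110.05, 114.35)

z-interval (σ known):
z* = 1.645 for 90% confidence

Margin of error = z* · σ/√n = 1.645 · 17.3/√175 = 2.15

CI: (112.2 - 2.15, 112.2 + 2.15) = (110.05, 114.35)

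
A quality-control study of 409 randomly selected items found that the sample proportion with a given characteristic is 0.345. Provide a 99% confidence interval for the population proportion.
(0.284, 0.406)

Proportion CI:
SE = √(p̂(1-p̂)/n) = √(0.345 · 0.655 / 409) = 0.02351

z* = 2.576
Margin = z* · SE = 2.576 · 0.02351 = 0.0606

CI: 0.345 ± 0.0606 = (0.284, 0.406)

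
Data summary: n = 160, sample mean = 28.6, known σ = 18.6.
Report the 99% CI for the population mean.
(24.81, 32.39)

z-interval (σ known):
z* = 2.576 for 99% confidence

Margin of error = z* · σ/√n = 2.576 · 18.6/√160 = 3.79

CI: (28.6 - 3.79, 28.6 + 3.79) = (24.81, 32.39)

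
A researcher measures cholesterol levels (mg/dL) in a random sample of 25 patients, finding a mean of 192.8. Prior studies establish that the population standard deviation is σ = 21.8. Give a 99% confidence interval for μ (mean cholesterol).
(181.57, 204.03)

z-interval (σ known):
z* = 2.576 for 99% confidence

Margin of error = z* · σ/√n = 2.576 · 21.8/√25 = 11.23

CI: (192.8 - 11.23, 192.8 + 11.23) = (181.57, 204.03)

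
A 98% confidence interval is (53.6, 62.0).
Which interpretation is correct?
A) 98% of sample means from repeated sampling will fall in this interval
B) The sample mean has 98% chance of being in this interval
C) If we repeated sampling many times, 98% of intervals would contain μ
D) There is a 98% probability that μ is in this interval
C

A) Wrong — coverage applies to intervals containing μ, not to future x̄ values.
B) Wrong — x̄ is observed and sits in the interval by construction.
C) Correct — this is the frequentist long-run coverage interpretation.
D) Wrong — μ is fixed; the randomness lives in the interval, not in μ.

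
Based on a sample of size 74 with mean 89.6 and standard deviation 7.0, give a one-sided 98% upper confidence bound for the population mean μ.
μ ≤ 91.30

Upper bound (one-sided):
t* = 2.091 (one-sided for 98%)
Upper bound = x̄ + t* · s/√n = 89.6 + 2.091 · 7.0/√74 = 91.30

We are 98% confident that μ ≤ 91.30.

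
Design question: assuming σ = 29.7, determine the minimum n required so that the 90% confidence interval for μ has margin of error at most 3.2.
n ≥ 234

For margin E ≤ 3.2:
n ≥ (z* · σ / E)²
n ≥ (1.645 · 29.7 / 3.2)²
n ≥ 233.10

Minimum n = 234 (rounding up)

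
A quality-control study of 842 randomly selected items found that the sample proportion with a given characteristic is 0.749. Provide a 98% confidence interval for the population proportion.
(0.714, 0.784)

Proportion CI:
SE = √(p̂(1-p̂)/n) = √(0.749 · 0.251 / 842) = 0.01494

z* = 2.326
Margin = z* · SE = 2.326 · 0.01494 = 0.0348

CI: 0.749 ± 0.0348 = (0.714, 0.784)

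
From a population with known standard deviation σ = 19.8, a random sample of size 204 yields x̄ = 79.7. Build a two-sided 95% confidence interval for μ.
(76.98, 82.42)

z-interval (σ known):
z* = 1.960 for 95% confidence

Margin of error = z* · σ/√n = 1.960 · 19.8/√204 = 2.72

CI: (79.7 - 2.72, 79.7 + 2.72) = (76.98, 82.42)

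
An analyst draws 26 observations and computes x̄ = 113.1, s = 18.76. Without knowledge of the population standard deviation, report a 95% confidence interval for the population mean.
(105.52, 120.68)

t-interval (σ unknown):
df = n - 1 = 25
t* = 2.060 for 95% confidence

Margin of error = t* · s/√n = 2.060 · 18.76/√26 = 7.58

CI: (105.52, 120.68)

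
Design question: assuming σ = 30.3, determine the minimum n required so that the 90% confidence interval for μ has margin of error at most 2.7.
n ≥ 341

For margin E ≤ 2.7:
n ≥ (z* · σ / E)²
n ≥ (1.645 · 30.3 / 2.7)²
n ≥ 340.79

Minimum n = 341 (rounding up)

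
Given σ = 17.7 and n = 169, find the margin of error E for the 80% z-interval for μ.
Margin of error = 1.75

Margin of error = z* · σ/√n
= 1.282 · 17.7/√169
= 1.282 · 17.7/13.0000
= 1.75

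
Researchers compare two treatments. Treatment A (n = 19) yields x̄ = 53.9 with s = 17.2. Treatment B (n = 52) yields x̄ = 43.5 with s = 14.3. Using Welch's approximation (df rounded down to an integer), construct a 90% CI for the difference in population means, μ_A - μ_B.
(2.88, 17.92)

Difference: x̄₁ - x̄₂ = 10.40
SE = √(s₁²/n₁ + s₂²/n₂) = √(17.2²/19 + 14.3²/52) = 4.4162
df = 27.62 → 27 (Welch–Satterthwaite, rounded down)
t* = 1.703

CI: 10.40 ± 1.703 · 4.4162 = 10.40 ± 7.52 = (2.88, 17.92)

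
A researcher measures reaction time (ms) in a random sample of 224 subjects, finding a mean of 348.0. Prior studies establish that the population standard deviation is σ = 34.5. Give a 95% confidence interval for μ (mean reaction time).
(343.48, 352.52)

z-interval (σ known):
z* = 1.960 for 95% confidence

Margin of error = z* · σ/√n = 1.960 · 34.5/√224 = 4.52

CI: (348.0 - 4.52, 348.0 + 4.52) = (343.48, 352.52)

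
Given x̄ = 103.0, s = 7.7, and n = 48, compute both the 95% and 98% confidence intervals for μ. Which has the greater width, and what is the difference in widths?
98% CI is wider by 0.88

df = 47
95% CI: t* = 2.012, (100.76, 105.24), width = 2 · t* · s/√n = 4.47
98% CI: t* = 2.408, (100.32, 105.68), width = 2 · t* · s/√n = 5.35

The 98% CI is wider by 5.35 - 4.47 = 0.88.
Higher confidence requires a wider interval.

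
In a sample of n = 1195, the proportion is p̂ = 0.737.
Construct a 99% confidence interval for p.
(0.704, 0.770)

Proportion CI:
SE = √(p̂(1-p̂)/n) = √(0.737 · 0.263 / 1195) = 0.01274

z* = 2.576
Margin = z* · SE = 2.576 · 0.01274 = 0.0328

CI: 0.737 ± 0.0328 = (0.704, 0.770)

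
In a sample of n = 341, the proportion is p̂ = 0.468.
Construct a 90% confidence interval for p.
(0.424, 0.512)

Proportion CI:
SE = √(p̂(1-p̂)/n) = √(0.468 · 0.532 / 341) = 0.02702

z* = 1.645
Margin = z* · SE = 1.645 · 0.02702 = 0.0444

CI: 0.468 ± 0.0444 = (0.424, 0.512)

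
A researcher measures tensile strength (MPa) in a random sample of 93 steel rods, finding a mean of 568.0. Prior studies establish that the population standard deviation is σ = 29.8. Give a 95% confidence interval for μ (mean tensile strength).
(561.94, 574.06)

z-interval (σ known):
z* = 1.960 for 95% confidence

Margin of error = z* · σ/√n = 1.960 · 29.8/√93 = 6.06

CI: (568.0 - 6.06, 568.0 + 6.06) = (561.94, 574.06)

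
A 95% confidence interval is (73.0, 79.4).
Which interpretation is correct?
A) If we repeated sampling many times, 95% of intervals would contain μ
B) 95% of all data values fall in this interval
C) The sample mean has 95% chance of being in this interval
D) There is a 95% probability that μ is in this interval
A

A) Correct — this is the frequentist long-run coverage interpretation.
B) Wrong — a CI is about the parameter μ, not individual data values.
C) Wrong — x̄ is observed and sits in the interval by construction.
D) Wrong — μ is fixed; the randomness lives in the interval, not in μ.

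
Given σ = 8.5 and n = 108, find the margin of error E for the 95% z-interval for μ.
Margin of error = 1.60

Margin of error = z* · σ/√n
= 1.960 · 8.5/√108
= 1.960 · 8.5/10.3923
= 1.60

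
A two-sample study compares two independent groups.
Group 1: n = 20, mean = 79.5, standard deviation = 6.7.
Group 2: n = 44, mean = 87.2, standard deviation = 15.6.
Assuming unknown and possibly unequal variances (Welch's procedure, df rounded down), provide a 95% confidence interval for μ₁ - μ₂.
(-13.28, -2.12)

Difference: x̄₁ - x̄₂ = -7.70
SE = √(s₁²/n₁ + s₂²/n₂) = √(6.7²/20 + 15.6²/44) = 2.7884
df = 61.91 → 61 (Welch–Satterthwaite, rounded down)
t* = 2.000

CI: -7.70 ± 2.000 · 2.7884 = -7.70 ± 5.58 = (-13.28, -2.12)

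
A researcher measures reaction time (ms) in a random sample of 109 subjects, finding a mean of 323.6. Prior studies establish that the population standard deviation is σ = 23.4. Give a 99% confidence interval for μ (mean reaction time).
(317.83, 329.37)

z-interval (σ known):
z* = 2.576 for 99% confidence

Margin of error = z* · σ/√n = 2.576 · 23.4/√109 = 5.77

CI: (323.6 - 5.77, 323.6 + 5.77) = (317.83, 329.37)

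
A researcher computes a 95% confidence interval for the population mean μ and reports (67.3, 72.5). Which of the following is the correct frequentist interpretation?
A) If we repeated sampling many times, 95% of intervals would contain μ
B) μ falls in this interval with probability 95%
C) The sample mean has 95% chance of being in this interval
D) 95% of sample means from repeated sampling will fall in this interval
A

A) Correct — this is the frequentist long-run coverage interpretation.
B) Wrong — μ is fixed; the randomness lives in the interval, not in μ.
C) Wrong — x̄ is observed and sits in the interval by construction.
D) Wrong — coverage applies to intervals containing μ, not to future x̄ values.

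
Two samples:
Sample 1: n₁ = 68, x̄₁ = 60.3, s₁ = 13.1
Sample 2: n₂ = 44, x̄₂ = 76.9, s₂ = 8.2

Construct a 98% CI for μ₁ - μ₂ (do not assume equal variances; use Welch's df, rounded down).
(-21.35, -11.85)

Difference: x̄₁ - x̄₂ = -16.60
SE = √(s₁²/n₁ + s₂²/n₂) = √(13.1²/68 + 8.2²/44) = 2.0129
df = 109.91 → 109 (Welch–Satterthwaite, rounded down)
t* = 2.361

CI: -16.60 ± 2.361 · 2.0129 = -16.60 ± 4.75 = (-21.35, -11.85)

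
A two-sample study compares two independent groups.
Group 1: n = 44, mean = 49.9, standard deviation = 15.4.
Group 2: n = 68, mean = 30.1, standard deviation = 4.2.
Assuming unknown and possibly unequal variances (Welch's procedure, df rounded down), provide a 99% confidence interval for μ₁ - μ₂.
(13.42, 26.18)

Difference: x̄₁ - x̄₂ = 19.80
SE = √(s₁²/n₁ + s₂²/n₂) = √(15.4²/44 + 4.2²/68) = 2.3768
df = 47.17 → 47 (Welch–Satterthwaite, rounded down)
t* = 2.685

CI: 19.80 ± 2.685 · 2.3768 = 19.80 ± 6.38 = (13.42, 26.18)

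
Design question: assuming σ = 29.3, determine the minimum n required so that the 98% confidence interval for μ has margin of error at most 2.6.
n ≥ 688

For margin E ≤ 2.6:
n ≥ (z* · σ / E)²
n ≥ (2.326 · 29.3 / 2.6)²
n ≥ 687.08

Minimum n = 688 (rounding up)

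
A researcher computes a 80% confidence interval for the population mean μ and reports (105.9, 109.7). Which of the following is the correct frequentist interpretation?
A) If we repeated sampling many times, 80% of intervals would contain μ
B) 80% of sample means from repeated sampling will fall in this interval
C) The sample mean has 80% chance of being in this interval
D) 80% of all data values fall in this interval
A

A) Correct — this is the frequentist long-run coverage interpretation.
B) Wrong — coverage applies to intervals containing μ, not to future x̄ values.
C) Wrong — x̄ is observed and sits in the interval by construction.
D) Wrong — a CI is about the parameter μ, not individual data values.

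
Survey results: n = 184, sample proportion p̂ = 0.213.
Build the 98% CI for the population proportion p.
(0.143, 0.283)

Proportion CI:
SE = √(p̂(1-p̂)/n) = √(0.213 · 0.787 / 184) = 0.03018

z* = 2.326
Margin = z* · SE = 2.326 · 0.03018 = 0.0702

CI: 0.213 ± 0.0702 = (0.143, 0.283)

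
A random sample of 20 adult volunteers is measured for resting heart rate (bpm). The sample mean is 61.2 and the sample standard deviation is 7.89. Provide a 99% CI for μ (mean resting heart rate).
(56.15, 66.25)

t-interval (σ unknown):
df = n - 1 = 19
t* = 2.861 for 99% confidence

Margin of error = t* · s/√n = 2.861 · 7.89/√20 = 5.05

CI: (56.15, 66.25)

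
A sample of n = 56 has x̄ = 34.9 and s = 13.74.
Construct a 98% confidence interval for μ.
(30.50, 39.30)

t-interval (σ unknown):
df = n - 1 = 55
t* = 2.396 for 98% confidence

Margin of error = t* · s/√n = 2.396 · 13.74/√56 = 4.40

CI: (30.50, 39.30)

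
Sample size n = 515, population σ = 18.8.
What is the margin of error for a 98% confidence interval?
Margin of error = 1.93

Margin of error = z* · σ/√n
= 2.326 · 18.8/√515
= 2.326 · 18.8/22.6936
= 1.93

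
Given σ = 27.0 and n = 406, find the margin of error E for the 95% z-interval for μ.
Margin of error = 2.63

Margin of error = z* · σ/√n
= 1.960 · 27.0/√406
= 1.960 · 27.0/20.1494
= 2.63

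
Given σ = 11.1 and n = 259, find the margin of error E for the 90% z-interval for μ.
Margin of error = 1.13

Margin of error = z* · σ/√n
= 1.645 · 11.1/√259
= 1.645 · 11.1/16.0935
= 1.13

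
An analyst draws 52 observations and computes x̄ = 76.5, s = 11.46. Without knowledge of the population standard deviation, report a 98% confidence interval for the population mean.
(72.68, 80.32)

t-interval (σ unknown):
df = n - 1 = 51
t* = 2.402 for 98% confidence

Margin of error = t* · s/√n = 2.402 · 11.46/√52 = 3.82

CI: (72.68, 80.32)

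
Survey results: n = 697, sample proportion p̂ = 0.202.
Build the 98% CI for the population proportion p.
(0.167, 0.237)

Proportion CI:
SE = √(p̂(1-p̂)/n) = √(0.202 · 0.798 / 697) = 0.01521

z* = 2.326
Margin = z* · SE = 2.326 · 0.01521 = 0.0354

CI: 0.202 ± 0.0354 = (0.167, 0.237)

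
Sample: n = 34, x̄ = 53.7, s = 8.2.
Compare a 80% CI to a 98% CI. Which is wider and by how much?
98% CI is wider by 3.20

df = 33
80% CI: t* = 1.308, (51.86, 55.54), width = 2 · t* · s/√n = 3.68
98% CI: t* = 2.445, (50.26, 57.14), width = 2 · t* · s/√n = 6.88

The 98% CI is wider by 6.88 - 3.68 = 3.20.
Higher confidence requires a wider interval.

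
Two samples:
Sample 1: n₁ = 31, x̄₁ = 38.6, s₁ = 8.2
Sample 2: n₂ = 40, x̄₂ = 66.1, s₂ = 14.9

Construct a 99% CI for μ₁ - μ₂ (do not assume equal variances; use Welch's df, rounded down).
(-34.88, -20.12)

Difference: x̄₁ - x̄₂ = -27.50
SE = √(s₁²/n₁ + s₂²/n₂) = √(8.2²/31 + 14.9²/40) = 2.7784
df = 62.94 → 62 (Welch–Satterthwaite, rounded down)
t* = 2.657

CI: -27.50 ± 2.657 · 2.7784 = -27.50 ± 7.38 = (-34.88, -20.12)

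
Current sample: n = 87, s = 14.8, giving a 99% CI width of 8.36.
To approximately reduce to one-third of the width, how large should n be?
n ≈ 783

CI width ∝ 1/√n
To reduce width by factor 3, need √n to grow by 3 → need 3² = 9 times as many samples.

Current: n = 87, width = 8.36
New: n = 783, width ≈ 2.73

Width reduced by factor of 8.36/2.73 = 3.06.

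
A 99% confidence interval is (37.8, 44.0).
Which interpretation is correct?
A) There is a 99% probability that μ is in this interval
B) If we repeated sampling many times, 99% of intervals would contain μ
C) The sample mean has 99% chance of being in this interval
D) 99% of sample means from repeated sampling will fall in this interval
B

A) Wrong — μ is fixed; the randomness lives in the interval, not in μ.
B) Correct — this is the frequentist long-run coverage interpretation.
C) Wrong — x̄ is observed and sits in the interval by construction.
D) Wrong — coverage applies to intervals containing μ, not to future x̄ values.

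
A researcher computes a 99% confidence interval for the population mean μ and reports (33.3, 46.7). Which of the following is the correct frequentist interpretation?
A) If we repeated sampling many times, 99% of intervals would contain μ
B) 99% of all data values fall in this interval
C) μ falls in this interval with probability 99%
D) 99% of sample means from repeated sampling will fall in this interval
A

A) Correct — this is the frequentist long-run coverage interpretation.
B) Wrong — a CI is about the parameter μ, not individual data values.
C) Wrong — μ is fixed; the randomness lives in the interval, not in μ.
D) Wrong — coverage applies to intervals containing μ, not to future x̄ values.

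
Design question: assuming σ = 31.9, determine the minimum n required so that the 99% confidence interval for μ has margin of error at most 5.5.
n ≥ 224

For margin E ≤ 5.5:
n ≥ (z* · σ / E)²
n ≥ (2.576 · 31.9 / 5.5)²
n ≥ 223.23

Minimum n = 224 (rounding up)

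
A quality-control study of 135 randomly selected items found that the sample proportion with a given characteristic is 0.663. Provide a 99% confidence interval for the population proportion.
(0.558, 0.768)

Proportion CI:
SE = √(p̂(1-p̂)/n) = √(0.663 · 0.337 / 135) = 0.04068

z* = 2.576
Margin = z* · SE = 2.576 · 0.04068 = 0.1048

CI: 0.663 ± 0.1048 = (0.558, 0.768)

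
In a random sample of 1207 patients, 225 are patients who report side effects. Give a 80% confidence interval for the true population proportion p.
(0.172, 0.201)

Proportion CI:
p̂ = 225/1207 = 0.18641
SE = √(p̂(1-p̂)/n) = √(0.18641 · 0.81359 / 1207) = 0.01121

z* = 1.282
Margin = z* · SE = 1.282 · 0.01121 = 0.0144

CI: 0.18641 ± 0.0144 = (0.172, 0.201)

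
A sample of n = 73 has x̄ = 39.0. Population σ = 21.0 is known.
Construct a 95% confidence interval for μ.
(34.18, 43.82)

z-interval (σ known):
z* = 1.960 for 95% confidence

Margin of error = z* · σ/√n = 1.960 · 21.0/√73 = 4.82

CI: (39.0 - 4.82, 39.0 + 4.82) = (34.18, 43.82)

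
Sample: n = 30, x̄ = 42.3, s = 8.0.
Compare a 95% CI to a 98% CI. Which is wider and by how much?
98% CI is wider by 1.22

df = 29
95% CI: t* = 2.045, (39.31, 45.29), width = 2 · t* · s/√n = 5.97
98% CI: t* = 2.462, (38.70, 45.90), width = 2 · t* · s/√n = 7.19

The 98% CI is wider by 7.19 - 5.97 = 1.22.
Higher confidence requires a wider interval.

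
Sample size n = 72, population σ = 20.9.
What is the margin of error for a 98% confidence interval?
Margin of error = 5.73

Margin of error = z* · σ/√n
= 2.326 · 20.9/√72
= 2.326 · 20.9/8.4853
= 5.73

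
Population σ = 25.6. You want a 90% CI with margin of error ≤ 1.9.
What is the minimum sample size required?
n ≥ 492

For margin E ≤ 1.9:
n ≥ (z* · σ / E)²
n ≥ (1.645 · 25.6 / 1.9)²
n ≥ 491.25

Minimum n = 492 (rounding up)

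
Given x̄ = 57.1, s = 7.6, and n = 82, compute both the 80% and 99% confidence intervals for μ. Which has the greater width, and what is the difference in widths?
99% CI is wider by 2.26

df = 81
80% CI: t* = 1.292, (56.02, 58.18), width = 2 · t* · s/√n = 2.17
99% CI: t* = 2.638, (54.89, 59.31), width = 2 · t* · s/√n = 4.43

The 99% CI is wider by 4.43 - 2.17 = 2.26.
Higher confidence requires a wider interval.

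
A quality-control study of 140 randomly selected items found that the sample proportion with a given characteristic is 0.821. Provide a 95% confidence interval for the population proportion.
(0.757, 0.885)

Proportion CI:
SE = √(p̂(1-p̂)/n) = √(0.821 · 0.179 / 140) = 0.03240

z* = 1.960
Margin = z* · SE = 1.960 · 0.03240 = 0.0635

CI: 0.821 ± 0.0635 = (0.757, 0.885)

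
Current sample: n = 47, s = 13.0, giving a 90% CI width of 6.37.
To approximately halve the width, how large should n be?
n ≈ 188

CI width ∝ 1/√n
To reduce width by factor 2, need √n to grow by 2 → need 2² = 4 times as many samples.

Current: n = 47, width = 6.37
New: n = 188, width ≈ 3.13

Width reduced by factor of 6.37/3.13 = 2.04.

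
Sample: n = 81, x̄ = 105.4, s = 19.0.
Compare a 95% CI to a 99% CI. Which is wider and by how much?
99% CI is wider by 2.74

df = 80
95% CI: t* = 1.990, (101.20, 109.60), width = 2 · t* · s/√n = 8.40
99% CI: t* = 2.639, (99.83, 110.97), width = 2 · t* · s/√n = 11.14

The 99% CI is wider by 11.14 - 8.40 = 2.74.
Higher confidence requires a wider interval.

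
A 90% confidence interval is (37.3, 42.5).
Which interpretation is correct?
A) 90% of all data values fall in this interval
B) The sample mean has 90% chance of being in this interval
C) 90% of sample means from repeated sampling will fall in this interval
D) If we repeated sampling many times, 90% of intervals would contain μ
D

A) Wrong — a CI is about the parameter μ, not individual data values.
B) Wrong — x̄ is observed and sits in the interval by construction.
C) Wrong — coverage applies to intervals containing μ, not to future x̄ values.
D) Correct — this is the frequentist long-run coverage interpretation.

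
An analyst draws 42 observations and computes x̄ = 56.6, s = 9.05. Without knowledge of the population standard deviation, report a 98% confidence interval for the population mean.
(53.22, 59.98)

t-interval (σ unknown):
df = n - 1 = 41
t* = 2.421 for 98% confidence

Margin of error = t* · s/√n = 2.421 · 9.05/√42 = 3.38

CI: (53.22, 59.98)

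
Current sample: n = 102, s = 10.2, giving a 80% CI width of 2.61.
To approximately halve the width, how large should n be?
n ≈ 408

CI width ∝ 1/√n
To reduce width by factor 2, need √n to grow by 2 → need 2² = 4 times as many samples.

Current: n = 102, width = 2.61
New: n = 408, width ≈ 1.30

Width reduced by factor of 2.61/1.30 = 2.01.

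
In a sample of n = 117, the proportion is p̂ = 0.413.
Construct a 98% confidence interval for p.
(0.307, 0.519)

Proportion CI:
SE = √(p̂(1-p̂)/n) = √(0.413 · 0.587 / 117) = 0.04552

z* = 2.326
Margin = z* · SE = 2.326 · 0.04552 = 0.1059

CI: 0.413 ± 0.1059 = (0.307, 0.519)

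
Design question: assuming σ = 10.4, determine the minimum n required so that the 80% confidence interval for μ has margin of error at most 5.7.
n ≥ 6

For margin E ≤ 5.7:
n ≥ (z* · σ / E)²
n ≥ (1.282 · 10.4 / 5.7)²
n ≥ 5.47

Minimum n = 6 (rounding up)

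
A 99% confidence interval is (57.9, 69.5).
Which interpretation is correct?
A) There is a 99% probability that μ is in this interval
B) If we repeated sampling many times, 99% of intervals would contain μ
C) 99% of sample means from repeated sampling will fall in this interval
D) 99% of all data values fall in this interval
B

A) Wrong — μ is fixed; the randomness lives in the interval, not in μ.
B) Correct — this is the frequentist long-run coverage interpretation.
C) Wrong — coverage applies to intervals containing μ, not to future x̄ values.
D) Wrong — a CI is about the parameter μ, not individual data values.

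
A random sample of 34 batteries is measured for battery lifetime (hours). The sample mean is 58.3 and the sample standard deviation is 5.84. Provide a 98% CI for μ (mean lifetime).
(55.85, 60.75)

t-interval (σ unknown):
df = n - 1 = 33
t* = 2.445 for 98% confidence

Margin of error = t* · s/√n = 2.445 · 5.84/√34 = 2.45

CI: (55.85, 60.75)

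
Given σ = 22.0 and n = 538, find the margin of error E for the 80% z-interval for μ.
Margin of error = 1.22

Margin of error = z* · σ/√n
= 1.282 · 22.0/√538
= 1.282 · 22.0/23.1948
= 1.22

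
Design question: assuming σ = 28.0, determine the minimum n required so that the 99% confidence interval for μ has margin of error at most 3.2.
n ≥ 509

For margin E ≤ 3.2:
n ≥ (z* · σ / E)²
n ≥ (2.576 · 28.0 / 3.2)²
n ≥ 508.05

Minimum n = 509 (rounding up)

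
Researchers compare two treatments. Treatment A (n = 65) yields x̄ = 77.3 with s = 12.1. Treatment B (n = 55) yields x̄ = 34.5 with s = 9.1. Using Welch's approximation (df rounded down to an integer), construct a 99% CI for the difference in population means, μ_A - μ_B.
(37.72, 47.88)

Difference: x̄₁ - x̄₂ = 42.80
SE = √(s₁²/n₁ + s₂²/n₂) = √(12.1²/65 + 9.1²/55) = 1.9386
df = 116.48 → 116 (Welch–Satterthwaite, rounded down)
t* = 2.619

CI: 42.80 ± 2.619 · 1.9386 = 42.80 ± 5.08 = (37.72, 47.88)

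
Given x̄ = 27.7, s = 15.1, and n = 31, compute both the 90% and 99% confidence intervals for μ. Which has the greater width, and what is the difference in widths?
99% CI is wider by 5.72

df = 30
90% CI: t* = 1.697, (23.10, 32.30), width = 2 · t* · s/√n = 9.20
99% CI: t* = 2.750, (20.24, 35.16), width = 2 · t* · s/√n = 14.92

The 99% CI is wider by 14.92 - 9.20 = 5.72.
Higher confidence requires a wider interval.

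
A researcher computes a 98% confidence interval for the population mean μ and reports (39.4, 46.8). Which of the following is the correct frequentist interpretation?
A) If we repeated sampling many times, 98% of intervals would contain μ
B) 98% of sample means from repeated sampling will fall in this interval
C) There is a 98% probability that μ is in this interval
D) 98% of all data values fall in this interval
A

A) Correct — this is the frequentist long-run coverage interpretation.
B) Wrong — coverage applies to intervals containing μ, not to future x̄ values.
C) Wrong — μ is fixed; the randomness lives in the interval, not in μ.
D) Wrong — a CI is about the parameter μ, not individual data values.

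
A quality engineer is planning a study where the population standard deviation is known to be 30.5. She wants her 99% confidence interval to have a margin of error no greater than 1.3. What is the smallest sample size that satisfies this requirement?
n ≥ 3653

For margin E ≤ 1.3:
n ≥ (z* · σ / E)²
n ≥ (2.576 · 30.5 / 1.3)²
n ≥ 3652.62

Minimum n = 3653 (rounding up)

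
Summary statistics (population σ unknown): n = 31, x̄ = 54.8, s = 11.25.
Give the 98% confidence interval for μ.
(49.84, 59.76)

t-interval (σ unknown):
df = n - 1 = 30
t* = 2.457 for 98% confidence

Margin of error = t* · s/√n = 2.457 · 11.25/√31 = 4.96

CI: (49.84, 59.76)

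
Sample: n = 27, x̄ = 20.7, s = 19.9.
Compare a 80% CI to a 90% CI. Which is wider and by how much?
90% CI is wider by 3.00

df = 26
80% CI: t* = 1.315, (15.66, 25.74), width = 2 · t* · s/√n = 10.07
90% CI: t* = 1.706, (14.17, 27.23), width = 2 · t* · s/√n = 13.07

The 90% CI is wider by 13.07 - 10.07 = 3.00.
Higher confidence requires a wider interval.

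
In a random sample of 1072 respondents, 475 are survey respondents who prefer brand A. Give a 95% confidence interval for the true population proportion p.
(0.413, 0.473)

Proportion CI:
p̂ = 475/1072 = 0.44310
SE = √(p̂(1-p̂)/n) = √(0.44310 · 0.55690 / 1072) = 0.01517

z* = 1.960
Margin = z* · SE = 1.960 · 0.01517 = 0.0297

CI: 0.44310 ± 0.0297 = (0.413, 0.473)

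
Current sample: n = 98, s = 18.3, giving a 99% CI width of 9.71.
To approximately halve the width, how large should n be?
n ≈ 392

CI width ∝ 1/√n
To reduce width by factor 2, need √n to grow by 2 → need 2² = 4 times as many samples.

Current: n = 98, width = 9.71
New: n = 392, width ≈ 4.78

Width reduced by factor of 9.71/4.78 = 2.03.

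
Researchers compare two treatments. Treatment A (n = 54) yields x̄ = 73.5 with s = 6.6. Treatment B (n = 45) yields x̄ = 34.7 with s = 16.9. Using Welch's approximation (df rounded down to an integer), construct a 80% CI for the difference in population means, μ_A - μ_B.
(35.33, 42.27)

Difference: x̄₁ - x̄₂ = 38.80
SE = √(s₁²/n₁ + s₂²/n₂) = √(6.6²/54 + 16.9²/45) = 2.6746
df = 55.16 → 55 (Welch–Satterthwaite, rounded down)
t* = 1.297

CI: 38.80 ± 1.297 · 2.6746 = 38.80 ± 3.47 = (35.33, 42.27)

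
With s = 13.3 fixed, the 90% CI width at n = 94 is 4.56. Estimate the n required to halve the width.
n ≈ 376

CI width ∝ 1/√n
To reduce width by factor 2, need √n to grow by 2 → need 2² = 4 times as many samples.

Current: n = 94, width = 4.56
New: n = 376, width ≈ 2.26

Width reduced by factor of 4.56/2.26 = 2.02.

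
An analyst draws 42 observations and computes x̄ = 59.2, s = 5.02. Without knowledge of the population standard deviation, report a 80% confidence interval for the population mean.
(58.19, 60.21)

t-interval (σ unknown):
df = n - 1 = 41
t* = 1.303 for 80% confidence

Margin of error = t* · s/√n = 1.303 · 5.02/√42 = 1.01

CI: (58.19, 60.21)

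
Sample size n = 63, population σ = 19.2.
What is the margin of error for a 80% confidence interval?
Margin of error = 3.10

Margin of error = z* · σ/√n
= 1.282 · 19.2/√63
= 1.282 · 19.2/7.9373
= 3.10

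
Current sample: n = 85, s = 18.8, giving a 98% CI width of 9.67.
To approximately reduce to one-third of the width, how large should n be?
n ≈ 765

CI width ∝ 1/√n
To reduce width by factor 3, need √n to grow by 3 → need 3² = 9 times as many samples.

Current: n = 85, width = 9.67
New: n = 765, width ≈ 3.17

Width reduced by factor of 9.67/3.17 = 3.05.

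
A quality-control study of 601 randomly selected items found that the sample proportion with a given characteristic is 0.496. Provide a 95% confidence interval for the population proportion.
(0.456, 0.536)

Proportion CI:
SE = √(p̂(1-p̂)/n) = √(0.496 · 0.504 / 601) = 0.02039

z* = 1.960
Margin = z* · SE = 1.960 · 0.02039 = 0.0400

CI: 0.496 ± 0.0400 = (0.456, 0.536)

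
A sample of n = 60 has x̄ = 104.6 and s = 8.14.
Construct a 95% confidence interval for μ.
(102.50, 106.70)

t-interval (σ unknown):
df = n - 1 = 59
t* = 2.001 for 95% confidence

Margin of error = t* · s/√n = 2.001 · 8.14/√60 = 2.10

CI: (102.50, 106.70)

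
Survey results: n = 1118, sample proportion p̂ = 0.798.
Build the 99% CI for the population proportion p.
(0.767, 0.829)

Proportion CI:
SE = √(p̂(1-p̂)/n) = √(0.798 · 0.202 / 1118) = 0.01201

z* = 2.576
Margin = z* · SE = 2.576 · 0.01201 = 0.0309

CI: 0.798 ± 0.0309 = (0.767, 0.829)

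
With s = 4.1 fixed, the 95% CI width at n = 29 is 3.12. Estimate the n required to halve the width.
n ≈ 116

CI width ∝ 1/√n
To reduce width by factor 2, need √n to grow by 2 → need 2² = 4 times as many samples.

Current: n = 29, width = 3.12
New: n = 116, width ≈ 1.51

Width reduced by factor of 3.12/1.51 = 2.07.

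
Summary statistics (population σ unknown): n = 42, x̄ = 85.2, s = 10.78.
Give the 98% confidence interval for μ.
(81.17, 89.23)

t-interval (σ unknown):
df = n - 1 = 41
t* = 2.421 for 98% confidence

Margin of error = t* · s/√n = 2.421 · 10.78/√42 = 4.03

CI: (81.17, 89.23)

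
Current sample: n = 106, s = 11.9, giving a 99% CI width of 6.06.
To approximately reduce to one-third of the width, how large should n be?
n ≈ 954

CI width ∝ 1/√n
To reduce width by factor 3, need √n to grow by 3 → need 3² = 9 times as many samples.

Current: n = 106, width = 6.06
New: n = 954, width ≈ 1.99

Width reduced by factor of 6.06/1.99 = 3.05.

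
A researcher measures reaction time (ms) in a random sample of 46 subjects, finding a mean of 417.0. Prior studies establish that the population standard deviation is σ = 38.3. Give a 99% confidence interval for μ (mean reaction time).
(402.45, 431.55)

z-interval (σ known):
z* = 2.576 for 99% confidence

Margin of error = z* · σ/√n = 2.576 · 38.3/√46 = 14.55

CI: (417.0 - 14.55, 417.0 + 14.55) = (402.45, 431.55)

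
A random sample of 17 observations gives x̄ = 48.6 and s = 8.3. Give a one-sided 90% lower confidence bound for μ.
μ ≥ 45.91

Lower bound (one-sided):
t* = 1.337 (one-sided for 90%)
Lower bound = x̄ - t* · s/√n = 48.6 - 1.337 · 8.3/√17 = 45.91

We are 90% confident that μ ≥ 45.91.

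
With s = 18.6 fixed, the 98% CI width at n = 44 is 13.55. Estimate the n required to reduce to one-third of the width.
n ≈ 396

CI width ∝ 1/√n
To reduce width by factor 3, need √n to grow by 3 → need 3² = 9 times as many samples.

Current: n = 44, width = 13.55
New: n = 396, width ≈ 4.37

Width reduced by factor of 13.55/4.37 = 3.10.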